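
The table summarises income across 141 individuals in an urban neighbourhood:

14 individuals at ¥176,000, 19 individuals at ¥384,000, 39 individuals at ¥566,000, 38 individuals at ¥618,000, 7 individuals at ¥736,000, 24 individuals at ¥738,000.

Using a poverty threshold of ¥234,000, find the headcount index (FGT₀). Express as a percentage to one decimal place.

9.9%

14 of the 141 individuals have income below ¥234,000.
H = 14/141 = 9.9%.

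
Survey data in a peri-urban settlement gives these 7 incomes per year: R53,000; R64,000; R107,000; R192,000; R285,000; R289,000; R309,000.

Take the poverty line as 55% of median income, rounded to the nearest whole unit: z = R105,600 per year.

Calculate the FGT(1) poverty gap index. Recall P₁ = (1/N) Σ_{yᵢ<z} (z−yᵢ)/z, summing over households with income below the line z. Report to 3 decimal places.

0.127

Poor units: R53,000, R64,000 (q = 2 of N = 7).
Normalized shortfalls: (105600−53000)/105600 = 0.4981; (105600−64000)/105600 = 0.3939.
Sum of shortfalls = 0.892045; P₁ averages over all N: 0.892045 / 7 = 0.127.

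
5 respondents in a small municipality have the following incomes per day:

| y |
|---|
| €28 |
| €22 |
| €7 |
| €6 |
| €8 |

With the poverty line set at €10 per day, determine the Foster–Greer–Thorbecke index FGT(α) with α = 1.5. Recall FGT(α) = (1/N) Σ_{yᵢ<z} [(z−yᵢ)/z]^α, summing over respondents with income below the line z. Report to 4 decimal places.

Below z: €6, €7, €8 (q = 3 of N = 5).
Relative gaps: (10−6)/10 = 0.4000; (10−7)/10 = 0.3000; (10−8)/10 = 0.2000.
Raised to α = 1.5: 0.25298; 0.16432; 0.08944.
Sum = 0.506742; FGT(1.5) = 0.506742 / 5 = 0.1013.

0.1013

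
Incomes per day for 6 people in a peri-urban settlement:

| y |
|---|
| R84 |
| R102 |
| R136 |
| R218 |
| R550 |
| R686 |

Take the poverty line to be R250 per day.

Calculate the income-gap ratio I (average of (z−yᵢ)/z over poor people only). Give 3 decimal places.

Incomes under z: R84, R102, R136, R218 (q = 4 of N = 6).
Relative gaps: 0.6640, 0.5920, 0.4560, 0.1280; sum = 1.840000.
I averages over the q = 4 poor units only: 1.840000 / 4 = 0.460.

0.460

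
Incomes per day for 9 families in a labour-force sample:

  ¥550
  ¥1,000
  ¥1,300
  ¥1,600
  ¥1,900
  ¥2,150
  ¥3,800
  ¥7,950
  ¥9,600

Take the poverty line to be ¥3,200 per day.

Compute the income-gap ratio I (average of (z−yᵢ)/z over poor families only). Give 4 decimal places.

0.5573

Below the line: ¥550, ¥1,000, ¥1,300, ¥1,600, ¥1,900, ¥2,150 (q = 6 of N = 9).
Relative gaps: 0.8281, 0.6875, 0.5938, 0.5000, 0.4062, 0.3281; sum = 3.343750.
I averages over the q = 6 poor units only: 3.343750 / 6 = 0.5573.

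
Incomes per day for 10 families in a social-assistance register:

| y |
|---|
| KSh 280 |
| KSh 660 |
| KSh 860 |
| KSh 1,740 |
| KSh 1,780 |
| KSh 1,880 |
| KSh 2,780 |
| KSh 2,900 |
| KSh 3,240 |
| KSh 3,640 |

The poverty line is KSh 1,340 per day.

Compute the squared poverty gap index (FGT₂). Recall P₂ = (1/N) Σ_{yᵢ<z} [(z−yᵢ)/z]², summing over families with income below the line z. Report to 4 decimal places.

0.1012

Incomes under z: KSh 280, KSh 660, KSh 860 (q = 3 of N = 10).
Normalized shortfalls: (1340−280)/1340 = 0.7910; (1340−660)/1340 = 0.5075; (1340−860)/1340 = 0.3582.
Squared: 0.6258; 0.2575; 0.1283.
Sum = 1.011584; P₂ = 1.011584 / 10 = 0.1012.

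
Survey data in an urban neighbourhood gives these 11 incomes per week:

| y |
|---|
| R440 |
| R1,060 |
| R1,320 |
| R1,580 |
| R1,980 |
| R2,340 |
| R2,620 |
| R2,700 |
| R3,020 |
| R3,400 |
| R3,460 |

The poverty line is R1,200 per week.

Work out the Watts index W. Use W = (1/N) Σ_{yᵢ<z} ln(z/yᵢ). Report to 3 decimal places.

0.102

Incomes under z: R440, R1,060 (q = 2 of N = 11).
ln(z/y) terms: ln(1200/440) = 1.0033; ln(1200/1060) = 0.1241.
W = 1.127355 / 11 = 0.102.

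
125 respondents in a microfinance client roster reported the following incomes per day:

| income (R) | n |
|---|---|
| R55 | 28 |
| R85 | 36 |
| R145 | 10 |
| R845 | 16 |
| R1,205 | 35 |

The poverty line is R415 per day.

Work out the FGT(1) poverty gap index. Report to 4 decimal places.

Below z: 28×R55, 36×R85, 10×R145 (q = 74 of N = 125).
Gap ratios (z−y)/z: (415−55)/415 = 0.8675 (×28); (415−85)/415 = 0.7952 (×36); (415−145)/415 = 0.6506 (×10).
Sum of shortfalls = 59.421687; P₁ averages over all N: 59.421687 / 125 = 0.4754.

0.4754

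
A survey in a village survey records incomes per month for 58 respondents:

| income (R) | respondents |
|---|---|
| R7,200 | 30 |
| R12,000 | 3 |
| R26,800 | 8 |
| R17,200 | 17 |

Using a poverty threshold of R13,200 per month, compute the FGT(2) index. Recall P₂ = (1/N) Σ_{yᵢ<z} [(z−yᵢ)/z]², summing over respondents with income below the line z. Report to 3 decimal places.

0.107

Below the line: 30×R7,200, 3×R12,000 (q = 33 of N = 58).
Normalized shortfalls: (13200−7200)/13200 = 0.4545 (×30); (13200−12000)/13200 = 0.0909 (×3).
Squared: 0.2066 (×30); 0.0083 (×3).
Sum = 6.223140; P₂ = 6.223140 / 58 = 0.107.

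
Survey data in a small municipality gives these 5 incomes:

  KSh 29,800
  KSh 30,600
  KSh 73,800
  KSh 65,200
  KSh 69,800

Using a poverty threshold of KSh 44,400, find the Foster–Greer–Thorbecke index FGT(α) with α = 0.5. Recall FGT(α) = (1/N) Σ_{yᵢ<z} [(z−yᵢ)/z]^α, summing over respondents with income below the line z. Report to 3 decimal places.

Poor units: KSh 29,800, KSh 30,600 (q = 2 of N = 5).
Relative gaps: (44400−29800)/44400 = 0.3288; (44400−30600)/44400 = 0.3108.
Raised to α = 0.5: 0.57344; 0.55750.
Sum = 1.130940; FGT(0.5) = 1.130940 / 5 = 0.226.

0.226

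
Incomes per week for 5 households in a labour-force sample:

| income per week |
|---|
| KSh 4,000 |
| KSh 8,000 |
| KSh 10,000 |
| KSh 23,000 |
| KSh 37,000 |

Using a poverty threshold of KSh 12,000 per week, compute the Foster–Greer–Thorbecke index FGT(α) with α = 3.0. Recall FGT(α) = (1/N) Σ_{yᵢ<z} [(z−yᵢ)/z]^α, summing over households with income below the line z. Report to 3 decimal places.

0.068

Incomes under z: KSh 4,000, KSh 8,000, KSh 10,000 (q = 3 of N = 5).
Normalized shortfalls: (12000−4000)/12000 = 0.6667; (12000−8000)/12000 = 0.3333; (12000−10000)/12000 = 0.1667.
Raised to α = 3.0: 0.29630; 0.03704; 0.00463.
Sum = 0.337963; FGT(3.0) = 0.337963 / 5 = 0.068.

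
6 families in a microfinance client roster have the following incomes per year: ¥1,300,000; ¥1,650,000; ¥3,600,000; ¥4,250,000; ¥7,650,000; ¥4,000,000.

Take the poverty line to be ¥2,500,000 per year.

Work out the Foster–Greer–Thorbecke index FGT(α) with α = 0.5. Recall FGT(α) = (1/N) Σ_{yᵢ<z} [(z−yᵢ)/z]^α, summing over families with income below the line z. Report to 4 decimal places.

Below the line: ¥1,300,000, ¥1,650,000 (q = 2 of N = 6).
Shortfall ratios: (2500000−1300000)/2500000 = 0.4800; (2500000−1650000)/2500000 = 0.3400.
Raised to α = 0.5: 0.69282; 0.58310.
Sum = 1.275916; FGT(0.5) = 1.275916 / 6 = 0.2127.

0.2127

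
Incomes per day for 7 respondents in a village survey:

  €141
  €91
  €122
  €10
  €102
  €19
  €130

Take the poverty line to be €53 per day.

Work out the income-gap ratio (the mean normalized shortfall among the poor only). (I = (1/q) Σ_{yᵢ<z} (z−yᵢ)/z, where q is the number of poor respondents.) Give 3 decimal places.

0.726

Below the line: €10, €19 (q = 2 of N = 7).
Shortfall ratios (z−y)/z: 0.8113, 0.6415; sum = 1.452830.
I averages over the q = 2 poor units only: 1.452830 / 2 = 0.726.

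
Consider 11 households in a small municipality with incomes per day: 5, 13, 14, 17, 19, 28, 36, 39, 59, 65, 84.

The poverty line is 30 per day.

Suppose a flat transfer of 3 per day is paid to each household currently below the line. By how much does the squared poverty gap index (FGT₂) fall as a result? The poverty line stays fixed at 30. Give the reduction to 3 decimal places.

0.046

Before: below the line — 5, 13, 14, 17, 19, 28; squared poverty gap index (FGT₂) = 0.14788.
After the 3 transfer: below the line — 8, 16, 17, 20, 22; squared poverty gap index (FGT₂) = 0.10232.
Reduction = 0.14788 − 0.10232 = 0.046.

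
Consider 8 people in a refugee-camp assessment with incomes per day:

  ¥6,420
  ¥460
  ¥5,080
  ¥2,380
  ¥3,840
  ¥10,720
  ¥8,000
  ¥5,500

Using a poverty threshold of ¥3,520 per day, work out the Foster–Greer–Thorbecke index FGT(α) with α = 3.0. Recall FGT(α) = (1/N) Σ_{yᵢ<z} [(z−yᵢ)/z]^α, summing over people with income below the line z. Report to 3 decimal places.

0.086

Poor units: ¥460, ¥2,380 (q = 2 of N = 8).
Gap ratios (z−y)/z: (3520−460)/3520 = 0.8693; (3520−2380)/3520 = 0.3239.
Raised to α = 3.0: 0.65696; 0.03397.
Sum = 0.690925; FGT(3.0) = 0.690925 / 8 = 0.086.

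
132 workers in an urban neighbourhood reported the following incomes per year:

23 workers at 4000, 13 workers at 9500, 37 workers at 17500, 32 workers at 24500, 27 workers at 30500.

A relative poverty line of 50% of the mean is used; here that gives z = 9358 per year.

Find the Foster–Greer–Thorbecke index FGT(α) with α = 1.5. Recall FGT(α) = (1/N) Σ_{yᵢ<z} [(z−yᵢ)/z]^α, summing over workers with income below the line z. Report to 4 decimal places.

Incomes under z: 23×4000 (q = 23 of N = 132).
Relative gaps: (9358−4000)/9358 = 0.5726 (×23).
Raised to α = 1.5: 0.43324 (×23).
Sum = 9.964542; FGT(1.5) = 9.964542 / 132 = 0.0755.

0.0755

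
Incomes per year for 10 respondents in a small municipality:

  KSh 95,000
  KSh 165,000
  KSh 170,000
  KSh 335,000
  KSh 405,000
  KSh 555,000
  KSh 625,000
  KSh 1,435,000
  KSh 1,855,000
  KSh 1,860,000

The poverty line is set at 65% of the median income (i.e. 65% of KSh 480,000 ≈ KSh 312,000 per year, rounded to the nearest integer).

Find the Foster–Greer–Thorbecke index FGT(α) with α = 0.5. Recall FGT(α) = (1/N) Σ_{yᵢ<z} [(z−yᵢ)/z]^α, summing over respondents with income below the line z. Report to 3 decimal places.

0.220

Below the line: KSh 95,000, KSh 165,000, KSh 170,000 (q = 3 of N = 10).
Shortfall ratios: (312000−95000)/312000 = 0.6955; (312000−165000)/312000 = 0.4712; (312000−170000)/312000 = 0.4551.
Raised to α = 0.5: 0.83397; 0.68641; 0.67463.
Sum = 2.195012; FGT(0.5) = 2.195012 / 10 = 0.220.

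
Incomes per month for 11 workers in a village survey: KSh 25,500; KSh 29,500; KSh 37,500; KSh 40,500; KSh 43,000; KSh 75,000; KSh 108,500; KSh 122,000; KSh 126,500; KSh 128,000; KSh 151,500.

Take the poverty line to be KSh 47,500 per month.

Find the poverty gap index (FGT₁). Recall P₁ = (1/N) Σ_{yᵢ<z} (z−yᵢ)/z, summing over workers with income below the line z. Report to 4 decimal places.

0.1177

Below the line: KSh 25,500, KSh 29,500, KSh 37,500, KSh 40,500, KSh 43,000 (q = 5 of N = 11).
Shortfall ratios: (47500−25500)/47500 = 0.4632; (47500−29500)/47500 = 0.3789; (47500−37500)/47500 = 0.2105; (47500−40500)/47500 = 0.1474; (47500−43000)/47500 = 0.0947.
Sum of shortfalls = 1.294737; P₁ averages over all N: 1.294737 / 11 = 0.1177.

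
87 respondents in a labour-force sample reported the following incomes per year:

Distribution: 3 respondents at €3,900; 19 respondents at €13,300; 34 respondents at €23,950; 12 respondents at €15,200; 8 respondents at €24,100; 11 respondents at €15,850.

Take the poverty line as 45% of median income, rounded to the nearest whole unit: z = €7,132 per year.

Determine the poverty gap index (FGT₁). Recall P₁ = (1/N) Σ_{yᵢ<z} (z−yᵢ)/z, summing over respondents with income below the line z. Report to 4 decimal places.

0.0156

Below z: 3×€3,900 (q = 3 of N = 87).
Normalized shortfalls: (7132−3900)/7132 = 0.4532 (×3).
Sum of shortfalls = 1.359506; P₁ averages over all N: 1.359506 / 87 = 0.0156.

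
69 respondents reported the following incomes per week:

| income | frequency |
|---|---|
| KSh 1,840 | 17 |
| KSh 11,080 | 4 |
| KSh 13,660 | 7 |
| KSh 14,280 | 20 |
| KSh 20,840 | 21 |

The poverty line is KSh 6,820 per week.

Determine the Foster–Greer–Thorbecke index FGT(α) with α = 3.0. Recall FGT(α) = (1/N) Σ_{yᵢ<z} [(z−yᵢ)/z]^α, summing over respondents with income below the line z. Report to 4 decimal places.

Below z: 17×KSh 1,840 (q = 17 of N = 69).
Relative gaps: (6820−1840)/6820 = 0.7302 (×17).
Raised to α = 3.0: 0.38935 (×17).
Sum = 6.618870; FGT(3.0) = 6.618870 / 69 = 0.0959.

0.0959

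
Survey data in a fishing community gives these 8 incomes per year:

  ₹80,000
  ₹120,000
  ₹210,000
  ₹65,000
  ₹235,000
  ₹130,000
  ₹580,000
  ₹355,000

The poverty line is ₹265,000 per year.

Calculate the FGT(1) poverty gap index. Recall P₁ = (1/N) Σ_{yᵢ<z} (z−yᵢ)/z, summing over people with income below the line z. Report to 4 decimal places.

Incomes under z: ₹65,000, ₹80,000, ₹120,000, ₹130,000, ₹210,000, ₹235,000 (q = 6 of N = 8).
Normalized shortfalls: (265000−65000)/265000 = 0.7547; (265000−80000)/265000 = 0.6981; (265000−120000)/265000 = 0.5472; (265000−130000)/265000 = 0.5094; (265000−210000)/265000 = 0.2075; (265000−235000)/265000 = 0.1132.
Σ = 2.830189. Dividing by the full population N = 8 gives P₁ = 0.3538.

0.3538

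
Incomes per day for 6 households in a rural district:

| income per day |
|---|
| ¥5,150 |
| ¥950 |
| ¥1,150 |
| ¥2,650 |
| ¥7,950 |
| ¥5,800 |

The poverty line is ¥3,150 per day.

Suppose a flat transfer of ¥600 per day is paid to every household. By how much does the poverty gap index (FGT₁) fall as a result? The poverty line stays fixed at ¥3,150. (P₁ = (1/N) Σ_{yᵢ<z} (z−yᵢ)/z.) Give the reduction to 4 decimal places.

0.0899

Before: below the line — ¥950, ¥1,150, ¥2,650; poverty gap index (FGT₁) = 0.248677.
After the ¥600 transfer: below the line — ¥1,550, ¥1,750; poverty gap index (FGT₁) = 0.158730.
Reduction = 0.248677 − 0.158730 = 0.0899.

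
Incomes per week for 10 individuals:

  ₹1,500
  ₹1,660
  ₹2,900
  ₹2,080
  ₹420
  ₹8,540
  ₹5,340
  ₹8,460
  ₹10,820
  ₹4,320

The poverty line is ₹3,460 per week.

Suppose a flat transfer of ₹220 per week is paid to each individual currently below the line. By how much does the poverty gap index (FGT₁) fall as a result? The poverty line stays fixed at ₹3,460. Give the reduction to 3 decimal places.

Before: below the line — ₹420, ₹1,500, ₹1,660, ₹2,080, ₹2,900; poverty gap index (FGT₁) = 0.25260.
After the ₹220 transfer: below the line — ₹640, ₹1,720, ₹1,880, ₹2,300, ₹3,120; poverty gap index (FGT₁) = 0.22081.
Reduction = 0.25260 − 0.22081 = 0.032.

0.032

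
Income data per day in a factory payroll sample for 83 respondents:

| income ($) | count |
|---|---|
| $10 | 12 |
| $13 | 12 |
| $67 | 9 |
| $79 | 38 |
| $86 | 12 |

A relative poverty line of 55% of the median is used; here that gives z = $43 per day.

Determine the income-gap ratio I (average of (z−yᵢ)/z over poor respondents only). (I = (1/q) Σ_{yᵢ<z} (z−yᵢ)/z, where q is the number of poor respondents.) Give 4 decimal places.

0.7326

Poor units: 12×$10, 12×$13 (q = 24 of N = 83).
Relative gaps: 0.7674 (×12), 0.6977 (×12); sum = 17.581395.
The income-gap ratio divides by q (the poor only): 17.581395 / 24 = 0.7326.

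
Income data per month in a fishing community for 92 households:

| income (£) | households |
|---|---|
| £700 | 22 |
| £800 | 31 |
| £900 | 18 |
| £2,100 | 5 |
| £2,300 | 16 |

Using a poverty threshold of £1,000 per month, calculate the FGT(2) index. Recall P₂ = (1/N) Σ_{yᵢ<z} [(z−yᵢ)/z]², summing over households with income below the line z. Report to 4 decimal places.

Below the line: 22×£700, 31×£800, 18×£900 (q = 71 of N = 92).
Relative gaps: (1000−700)/1000 = 0.3000 (×22); (1000−800)/1000 = 0.2000 (×31); (1000−900)/1000 = 0.1000 (×18).
Squared: 0.0900 (×22); 0.0400 (×31); 0.0100 (×18).
Sum = 3.400000; P₂ = 3.400000 / 92 = 0.0370.

0.0370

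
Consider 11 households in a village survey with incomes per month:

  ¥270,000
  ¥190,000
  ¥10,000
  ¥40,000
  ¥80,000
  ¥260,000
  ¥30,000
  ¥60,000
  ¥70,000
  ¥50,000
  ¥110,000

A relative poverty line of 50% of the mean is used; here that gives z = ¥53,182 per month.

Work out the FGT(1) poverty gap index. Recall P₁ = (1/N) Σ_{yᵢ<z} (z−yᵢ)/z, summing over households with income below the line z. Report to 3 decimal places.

0.141

Poor units: ¥10,000, ¥30,000, ¥40,000, ¥50,000 (q = 4 of N = 11).
Shortfall ratios: (53182−10000)/53182 = 0.8120; (53182−30000)/53182 = 0.4359; (53182−40000)/53182 = 0.2479; (53182−50000)/53182 = 0.0598.
Σ = 1.555564. Dividing by the full population N = 11 gives P₁ = 0.141.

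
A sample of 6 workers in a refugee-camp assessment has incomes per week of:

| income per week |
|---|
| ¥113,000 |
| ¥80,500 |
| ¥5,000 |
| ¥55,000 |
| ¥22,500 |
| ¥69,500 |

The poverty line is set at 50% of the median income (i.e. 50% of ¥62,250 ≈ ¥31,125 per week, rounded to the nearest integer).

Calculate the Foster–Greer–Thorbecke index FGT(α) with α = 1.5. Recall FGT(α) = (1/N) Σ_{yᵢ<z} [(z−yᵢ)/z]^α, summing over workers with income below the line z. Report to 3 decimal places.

0.152

Below the line: ¥5,000, ¥22,500 (q = 2 of N = 6).
Gap ratios (z−y)/z: (31125−5000)/31125 = 0.8394; (31125−22500)/31125 = 0.2771.
Raised to α = 1.5: 0.76899; 0.14587.
Sum = 0.914862; FGT(1.5) = 0.914862 / 6 = 0.152.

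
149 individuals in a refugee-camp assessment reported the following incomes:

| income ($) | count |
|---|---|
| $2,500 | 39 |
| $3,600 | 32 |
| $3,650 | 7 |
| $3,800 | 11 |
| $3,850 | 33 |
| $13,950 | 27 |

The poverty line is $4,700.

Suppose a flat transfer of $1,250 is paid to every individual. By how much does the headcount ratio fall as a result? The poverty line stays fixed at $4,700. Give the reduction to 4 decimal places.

0.5570

Before: below the line — 39×$2,500, 32×$3,600, 7×$3,650, 11×$3,800, 33×$3,850; headcount ratio = 0.818792.
After the $1,250 transfer: below the line — 39×$3,750; headcount ratio = 0.261745.
Reduction = 0.818792 − 0.261745 = 0.5570.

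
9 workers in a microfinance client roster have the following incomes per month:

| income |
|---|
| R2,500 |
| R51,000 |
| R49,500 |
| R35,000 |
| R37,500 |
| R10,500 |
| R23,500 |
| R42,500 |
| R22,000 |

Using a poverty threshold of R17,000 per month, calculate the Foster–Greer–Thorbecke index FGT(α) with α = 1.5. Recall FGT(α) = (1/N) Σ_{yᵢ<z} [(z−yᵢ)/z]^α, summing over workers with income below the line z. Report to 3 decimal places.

0.114

Below z: R2,500, R10,500 (q = 2 of N = 9).
Gap ratios (z−y)/z: (17000−2500)/17000 = 0.8529; (17000−10500)/17000 = 0.3824.
Raised to α = 1.5: 0.78773; 0.23643.
Sum = 1.024159; FGT(1.5) = 1.024159 / 9 = 0.114.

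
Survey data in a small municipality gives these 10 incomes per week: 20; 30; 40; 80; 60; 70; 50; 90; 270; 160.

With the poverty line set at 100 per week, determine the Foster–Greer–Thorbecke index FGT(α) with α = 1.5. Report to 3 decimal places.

Incomes under z: 20, 30, 40, 50, 60, 70, 80, 90 (q = 8 of N = 10).
Relative gaps: (100−20)/100 = 0.8000; (100−30)/100 = 0.7000; (100−40)/100 = 0.6000; (100−50)/100 = 0.5000; (100−60)/100 = 0.4000; (100−70)/100 = 0.3000; (100−80)/100 = 0.2000; (100−90)/100 = 0.1000.
Raised to α = 1.5: 0.71554; 0.58566; 0.46476; 0.35355; 0.25298; 0.16432; 0.08944; 0.03162.
Sum = 2.657880; FGT(1.5) = 2.657880 / 10 = 0.266.

0.266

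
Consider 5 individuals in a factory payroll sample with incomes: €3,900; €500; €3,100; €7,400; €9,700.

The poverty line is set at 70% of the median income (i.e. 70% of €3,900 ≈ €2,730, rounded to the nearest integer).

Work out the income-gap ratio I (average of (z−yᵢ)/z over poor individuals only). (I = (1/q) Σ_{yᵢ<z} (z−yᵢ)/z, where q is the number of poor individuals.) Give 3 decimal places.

Incomes under z: €500 (q = 1 of N = 5).
Shortfall ratios (z−y)/z: 0.8168; sum = 0.816850.
I averages over the q = 1 poor units only: 0.816850 / 1 = 0.817.

0.817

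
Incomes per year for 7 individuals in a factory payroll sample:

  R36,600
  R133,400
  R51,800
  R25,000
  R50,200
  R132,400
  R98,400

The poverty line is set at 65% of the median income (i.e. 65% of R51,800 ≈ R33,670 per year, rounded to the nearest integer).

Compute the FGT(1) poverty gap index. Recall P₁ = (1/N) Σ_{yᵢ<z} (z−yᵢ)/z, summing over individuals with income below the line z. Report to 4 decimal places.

0.0368

Below the line: R25,000 (q = 1 of N = 7).
Normalized shortfalls: (33670−25000)/33670 = 0.2575.
Σ = 0.257499. Dividing by the full population N = 7 gives P₁ = 0.0368.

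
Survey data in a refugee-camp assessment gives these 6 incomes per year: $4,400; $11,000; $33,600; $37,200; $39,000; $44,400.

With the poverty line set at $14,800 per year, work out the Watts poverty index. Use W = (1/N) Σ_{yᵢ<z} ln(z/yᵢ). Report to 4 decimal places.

0.2516

Poor units: $4,400, $11,000 (q = 2 of N = 6).
ln(z/y) terms: ln(14800/4400) = 1.2130; ln(14800/11000) = 0.2967.
W = 1.509755 / 6 = 0.2516.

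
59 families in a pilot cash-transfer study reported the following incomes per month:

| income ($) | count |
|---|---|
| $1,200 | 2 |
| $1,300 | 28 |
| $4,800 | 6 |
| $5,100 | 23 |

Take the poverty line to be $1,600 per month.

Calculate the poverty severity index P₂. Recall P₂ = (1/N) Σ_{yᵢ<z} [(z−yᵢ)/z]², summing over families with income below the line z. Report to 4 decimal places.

0.0188

Below the line: 2×$1,200, 28×$1,300 (q = 30 of N = 59).
Relative gaps: (1600−1200)/1600 = 0.2500 (×2); (1600−1300)/1600 = 0.1875 (×28).
Squared: 0.0625 (×2); 0.0352 (×28).
Sum = 1.109375; P₂ = 1.109375 / 59 = 0.0188.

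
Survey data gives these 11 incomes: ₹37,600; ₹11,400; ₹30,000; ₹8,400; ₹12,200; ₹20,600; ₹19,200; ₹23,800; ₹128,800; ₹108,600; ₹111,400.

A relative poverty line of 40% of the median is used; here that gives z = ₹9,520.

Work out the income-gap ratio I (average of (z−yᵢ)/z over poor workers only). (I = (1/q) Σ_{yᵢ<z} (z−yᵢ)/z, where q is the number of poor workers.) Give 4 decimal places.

Incomes under z: ₹8,400 (q = 1 of N = 11).
Relative gaps: 0.1176; sum = 0.117647.
I averages over the q = 1 poor units only: 0.117647 / 1 = 0.1176.

0.1176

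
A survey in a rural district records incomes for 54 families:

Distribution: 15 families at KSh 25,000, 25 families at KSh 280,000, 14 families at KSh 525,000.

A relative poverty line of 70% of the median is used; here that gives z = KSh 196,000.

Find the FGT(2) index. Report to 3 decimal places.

Below z: 15×KSh 25,000 (q = 15 of N = 54).
Gap ratios (z−y)/z: (196000−25000)/196000 = 0.8724 (×15).
Squared: 0.7612 (×15).
Sum = 11.417508; P₂ = 11.417508 / 54 = 0.211.

0.211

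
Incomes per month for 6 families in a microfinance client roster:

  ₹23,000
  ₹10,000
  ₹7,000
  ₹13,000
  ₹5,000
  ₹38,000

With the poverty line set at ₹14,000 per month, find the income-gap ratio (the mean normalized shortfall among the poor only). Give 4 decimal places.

0.3750

Incomes under z: ₹5,000, ₹7,000, ₹10,000, ₹13,000 (q = 4 of N = 6).
Relative gaps: 0.6429, 0.5000, 0.2857, 0.0714; sum = 1.500000.
The income-gap ratio divides by q (the poor only): 1.500000 / 4 = 0.3750.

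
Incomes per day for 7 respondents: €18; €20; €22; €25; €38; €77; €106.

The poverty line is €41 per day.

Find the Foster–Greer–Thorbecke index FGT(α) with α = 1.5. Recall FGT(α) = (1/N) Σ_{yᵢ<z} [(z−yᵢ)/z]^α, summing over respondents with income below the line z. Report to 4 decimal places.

0.1951

Incomes under z: €18, €20, €22, €25, €38 (q = 5 of N = 7).
Relative gaps: (41−18)/41 = 0.5610; (41−20)/41 = 0.5122; (41−22)/41 = 0.4634; (41−25)/41 = 0.3902; (41−38)/41 = 0.0732.
Raised to α = 1.5: 0.42016; 0.36657; 0.31547; 0.24378; 0.01979.
Sum = 1.365772; FGT(1.5) = 1.365772 / 7 = 0.1951.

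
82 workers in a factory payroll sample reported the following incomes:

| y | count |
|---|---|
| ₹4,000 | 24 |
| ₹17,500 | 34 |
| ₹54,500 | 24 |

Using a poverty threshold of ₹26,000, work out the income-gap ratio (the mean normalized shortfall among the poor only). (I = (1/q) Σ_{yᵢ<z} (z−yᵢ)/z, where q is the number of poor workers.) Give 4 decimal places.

0.5418

Incomes under z: 24×₹4,000, 34×₹17,500 (q = 58 of N = 82).
Shortfall ratios (z−y)/z: 0.8462 (×24), 0.3269 (×34); sum = 31.423077.
The income-gap ratio divides by q (the poor only): 31.423077 / 58 = 0.5418.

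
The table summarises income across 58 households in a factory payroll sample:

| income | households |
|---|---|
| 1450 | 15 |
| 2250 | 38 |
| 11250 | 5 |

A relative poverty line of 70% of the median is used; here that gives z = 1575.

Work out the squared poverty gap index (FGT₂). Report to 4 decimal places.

0.0016

Incomes under z: 15×1450 (q = 15 of N = 58).
Gap ratios (z−y)/z: (1575−1450)/1575 = 0.0794 (×15).
Squared: 0.0063 (×15).
Sum = 0.094482; P₂ = 0.094482 / 58 = 0.0016.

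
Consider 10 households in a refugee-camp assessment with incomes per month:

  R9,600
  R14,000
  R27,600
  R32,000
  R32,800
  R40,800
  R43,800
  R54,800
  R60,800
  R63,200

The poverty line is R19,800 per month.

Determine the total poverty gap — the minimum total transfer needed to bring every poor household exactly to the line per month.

Below the line: R9,600, R14,000 (q = 2 of N = 10).
Individual gaps: 19800−9600 = 10200; 19800−14000 = 5800.
Aggregate gap = R16,000.

R16,000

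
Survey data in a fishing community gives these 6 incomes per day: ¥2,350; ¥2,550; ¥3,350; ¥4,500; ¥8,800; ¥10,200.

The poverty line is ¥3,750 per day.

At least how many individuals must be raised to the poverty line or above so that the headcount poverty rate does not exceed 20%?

2

Currently q = 3 of N = 6 are below the line (H = 0.500).
A headcount ratio of at most 20% allows at most ⌊0.20 × 6⌋ = 1 poor individuals.
So at least 3 − 1 = 2 must be lifted.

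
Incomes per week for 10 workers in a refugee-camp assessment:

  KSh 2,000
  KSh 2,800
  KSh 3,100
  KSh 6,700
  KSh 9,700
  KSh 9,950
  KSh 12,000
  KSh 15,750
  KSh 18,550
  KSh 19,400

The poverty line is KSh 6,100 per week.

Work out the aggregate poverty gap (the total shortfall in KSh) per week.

Below the line: KSh 2,000, KSh 2,800, KSh 3,100 (q = 3 of N = 10).
Individual gaps: 6100−2000 = 4100; 6100−2800 = 3300; 6100−3100 = 3000.
Aggregate gap = KSh 10,400.

KSh 10,400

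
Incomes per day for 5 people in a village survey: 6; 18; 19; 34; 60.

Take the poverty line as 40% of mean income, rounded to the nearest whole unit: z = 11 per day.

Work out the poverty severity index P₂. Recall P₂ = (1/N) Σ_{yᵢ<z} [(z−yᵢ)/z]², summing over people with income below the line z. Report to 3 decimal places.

0.041

Below z: 6 (q = 1 of N = 5).
Gap ratios (z−y)/z: (11−6)/11 = 0.4545.
Squared: 0.2066.
Sum = 0.206612; P₂ = 0.206612 / 5 = 0.041.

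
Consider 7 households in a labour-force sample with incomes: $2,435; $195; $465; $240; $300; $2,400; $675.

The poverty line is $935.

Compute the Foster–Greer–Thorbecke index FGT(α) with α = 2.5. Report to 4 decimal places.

Incomes under z: $195, $240, $300, $465, $675 (q = 5 of N = 7).
Gap ratios (z−y)/z: (935−195)/935 = 0.7914; (935−240)/935 = 0.7433; (935−300)/935 = 0.6791; (935−465)/935 = 0.5027; (935−675)/935 = 0.2781.
Raised to α = 2.5: 0.55725; 0.47636; 0.38011; 0.17915; 0.04078.
Sum = 1.633640; FGT(2.5) = 1.633640 / 7 = 0.2334.

0.2334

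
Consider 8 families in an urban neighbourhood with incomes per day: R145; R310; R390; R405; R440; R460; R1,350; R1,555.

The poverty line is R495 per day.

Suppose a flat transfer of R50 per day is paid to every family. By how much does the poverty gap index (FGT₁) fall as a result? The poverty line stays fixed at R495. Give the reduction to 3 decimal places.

Before: below the line — R145, R310, R390, R405, R440, R460; poverty gap index (FGT₁) = 0.20707.
After the R50 transfer: below the line — R195, R360, R440, R455, R490; poverty gap index (FGT₁) = 0.13510.
Reduction = 0.20707 − 0.13510 = 0.072.

0.072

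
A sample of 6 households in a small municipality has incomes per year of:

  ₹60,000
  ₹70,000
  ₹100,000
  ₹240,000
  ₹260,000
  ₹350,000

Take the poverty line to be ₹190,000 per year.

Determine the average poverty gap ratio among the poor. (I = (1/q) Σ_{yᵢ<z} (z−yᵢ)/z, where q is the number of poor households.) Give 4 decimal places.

Incomes under z: ₹60,000, ₹70,000, ₹100,000 (q = 3 of N = 6).
Relative gaps: 0.6842, 0.6316, 0.4737; sum = 1.789474.
The income-gap ratio divides by q (the poor only): 1.789474 / 3 = 0.5965.

0.5965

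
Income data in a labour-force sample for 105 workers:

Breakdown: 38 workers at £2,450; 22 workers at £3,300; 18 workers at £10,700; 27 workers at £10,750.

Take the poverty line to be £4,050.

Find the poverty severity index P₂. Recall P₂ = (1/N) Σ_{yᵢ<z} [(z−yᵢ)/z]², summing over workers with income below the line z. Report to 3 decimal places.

0.064

Poor units: 38×£2,450, 22×£3,300 (q = 60 of N = 105).
Relative gaps: (4050−2450)/4050 = 0.3951 (×38); (4050−3300)/4050 = 0.1852 (×22).
Squared: 0.1561 (×38); 0.0343 (×22).
Sum = 6.685261; P₂ = 6.685261 / 105 = 0.064.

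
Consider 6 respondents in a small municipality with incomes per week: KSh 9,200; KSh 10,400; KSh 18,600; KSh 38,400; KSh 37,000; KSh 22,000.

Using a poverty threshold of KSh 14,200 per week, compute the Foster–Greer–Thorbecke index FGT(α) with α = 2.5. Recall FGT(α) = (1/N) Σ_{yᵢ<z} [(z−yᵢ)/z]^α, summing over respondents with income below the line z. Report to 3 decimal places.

Below the line: KSh 9,200, KSh 10,400 (q = 2 of N = 6).
Relative gaps: (14200−9200)/14200 = 0.3521; (14200−10400)/14200 = 0.2676.
Raised to α = 2.5: 0.07357; 0.03705.
Sum = 0.110616; FGT(2.5) = 0.110616 / 6 = 0.018.

0.018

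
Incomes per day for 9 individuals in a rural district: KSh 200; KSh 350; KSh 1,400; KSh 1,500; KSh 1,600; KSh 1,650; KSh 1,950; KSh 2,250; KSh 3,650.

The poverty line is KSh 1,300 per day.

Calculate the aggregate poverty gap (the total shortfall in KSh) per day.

KSh 2,050

Below z: KSh 200, KSh 350 (q = 2 of N = 9).
Individual gaps: 1300−200 = 1100; 1300−350 = 950.
Aggregate gap = KSh 2,050.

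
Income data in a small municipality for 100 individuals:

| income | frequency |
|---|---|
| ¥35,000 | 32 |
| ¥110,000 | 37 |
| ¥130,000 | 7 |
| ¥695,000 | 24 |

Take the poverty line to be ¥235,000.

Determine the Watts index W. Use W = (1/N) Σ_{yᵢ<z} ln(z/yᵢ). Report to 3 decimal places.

Below the line: 32×¥35,000, 37×¥110,000, 7×¥130,000 (q = 76 of N = 100).
ln(z/y) terms: ln(235000/35000) = 1.9042 (×32); ln(235000/110000) = 0.7591 (×37); ln(235000/130000) = 0.5921 (×7).
W = 93.166846 / 100 = 0.932.

0.932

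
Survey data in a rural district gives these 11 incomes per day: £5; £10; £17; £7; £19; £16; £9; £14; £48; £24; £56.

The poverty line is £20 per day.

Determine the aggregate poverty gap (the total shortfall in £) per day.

£63

Below z: £5, £7, £9, £10, £14, £16, £17, £19 (q = 8 of N = 11).
Individual gaps: 20−5 = 15; 20−7 = 13; 20−9 = 11; 20−10 = 10; 20−14 = 6; 20−16 = 4; 20−17 = 3; 20−19 = 1.
Aggregate gap = £63.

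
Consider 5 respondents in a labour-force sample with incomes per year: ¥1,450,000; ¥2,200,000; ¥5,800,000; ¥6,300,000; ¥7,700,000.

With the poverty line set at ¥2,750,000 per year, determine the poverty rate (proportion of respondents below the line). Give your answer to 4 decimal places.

0.4000

2 of the 5 respondents have income below ¥2,750,000.
H = 2/5 = 0.4000.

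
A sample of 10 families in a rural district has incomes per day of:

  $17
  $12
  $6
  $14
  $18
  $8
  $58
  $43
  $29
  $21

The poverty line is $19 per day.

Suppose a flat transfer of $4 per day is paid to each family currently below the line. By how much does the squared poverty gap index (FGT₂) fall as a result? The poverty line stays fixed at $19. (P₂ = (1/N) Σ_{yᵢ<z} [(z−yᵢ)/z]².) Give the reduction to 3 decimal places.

0.063

Before: below the line — $6, $8, $12, $14, $17, $18; squared poverty gap index (FGT₂) = 0.10222.
After the $4 transfer: below the line — $10, $12, $16, $18; squared poverty gap index (FGT₂) = 0.03878.
Reduction = 0.10222 − 0.03878 = 0.063.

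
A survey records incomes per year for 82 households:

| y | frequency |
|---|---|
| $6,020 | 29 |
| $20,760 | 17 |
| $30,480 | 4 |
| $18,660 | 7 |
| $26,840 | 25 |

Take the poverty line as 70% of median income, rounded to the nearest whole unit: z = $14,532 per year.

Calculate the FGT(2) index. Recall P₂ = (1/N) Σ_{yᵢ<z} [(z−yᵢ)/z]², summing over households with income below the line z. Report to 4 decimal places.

Below z: 29×$6,020 (q = 29 of N = 82).
Normalized shortfalls: (14532−6020)/14532 = 0.5857 (×29).
Squared: 0.3431 (×29).
Sum = 9.949711; P₂ = 9.949711 / 82 = 0.1213.

0.1213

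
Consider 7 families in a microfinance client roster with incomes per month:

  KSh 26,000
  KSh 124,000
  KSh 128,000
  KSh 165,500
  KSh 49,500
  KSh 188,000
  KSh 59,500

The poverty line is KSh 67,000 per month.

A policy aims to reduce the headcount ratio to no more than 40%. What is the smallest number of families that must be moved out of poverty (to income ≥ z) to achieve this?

Currently q = 3 of N = 7 are below the line (H = 0.429).
A headcount ratio of at most 40% allows at most ⌊0.40 × 7⌋ = 2 poor families.
So at least 3 − 2 = 1 must be lifted.

1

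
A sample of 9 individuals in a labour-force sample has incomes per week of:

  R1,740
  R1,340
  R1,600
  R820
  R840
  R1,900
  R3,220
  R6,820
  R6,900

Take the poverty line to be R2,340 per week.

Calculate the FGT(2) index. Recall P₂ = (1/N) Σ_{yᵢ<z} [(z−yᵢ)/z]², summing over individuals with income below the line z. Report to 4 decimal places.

0.1352

Poor units: R820, R840, R1,340, R1,600, R1,740, R1,900 (q = 6 of N = 9).
Gap ratios (z−y)/z: (2340−820)/2340 = 0.6496; (2340−840)/2340 = 0.6410; (2340−1340)/2340 = 0.4274; (2340−1600)/2340 = 0.3162; (2340−1740)/2340 = 0.2564; (2340−1900)/2340 = 0.1880.
Squared: 0.4219; 0.4109; 0.1826; 0.1000; 0.0657; 0.0354.
Sum = 1.216597; P₂ = 1.216597 / 9 = 0.1352.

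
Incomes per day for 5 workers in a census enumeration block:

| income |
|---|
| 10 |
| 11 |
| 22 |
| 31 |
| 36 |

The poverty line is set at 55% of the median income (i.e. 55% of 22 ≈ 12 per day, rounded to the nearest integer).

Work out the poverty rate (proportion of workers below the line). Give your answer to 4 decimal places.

2 of the 5 workers have income below 12.
H = 2/5 = 0.4000.

0.4000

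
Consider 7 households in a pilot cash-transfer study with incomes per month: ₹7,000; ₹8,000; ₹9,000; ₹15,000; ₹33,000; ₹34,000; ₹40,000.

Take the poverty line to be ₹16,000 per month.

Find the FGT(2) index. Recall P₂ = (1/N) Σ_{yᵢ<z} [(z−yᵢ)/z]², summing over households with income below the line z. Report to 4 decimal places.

Poor units: ₹7,000, ₹8,000, ₹9,000, ₹15,000 (q = 4 of N = 7).
Relative gaps: (16000−7000)/16000 = 0.5625; (16000−8000)/16000 = 0.5000; (16000−9000)/16000 = 0.4375; (16000−15000)/16000 = 0.0625.
Squared: 0.3164; 0.2500; 0.1914; 0.0039.
Sum = 0.761719; P₂ = 0.761719 / 7 = 0.1088.

0.1088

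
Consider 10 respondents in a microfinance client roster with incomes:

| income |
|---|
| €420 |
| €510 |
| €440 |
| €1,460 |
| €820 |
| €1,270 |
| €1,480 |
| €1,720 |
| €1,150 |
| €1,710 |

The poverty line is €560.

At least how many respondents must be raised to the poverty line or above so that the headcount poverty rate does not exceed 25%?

1

3 of the 10 respondents are poor, so H = 3/10 = 0.300.
A headcount ratio of at most 25% allows at most ⌊0.25 × 10⌋ = 2 poor respondents.
So at least 3 − 2 = 1 must be lifted.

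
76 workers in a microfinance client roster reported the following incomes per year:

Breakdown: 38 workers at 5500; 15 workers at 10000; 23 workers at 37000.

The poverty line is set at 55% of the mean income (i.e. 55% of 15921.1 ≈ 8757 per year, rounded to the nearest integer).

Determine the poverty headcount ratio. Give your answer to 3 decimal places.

38 of the 76 workers have income below 8757.
H = 38/76 = 0.500.

0.500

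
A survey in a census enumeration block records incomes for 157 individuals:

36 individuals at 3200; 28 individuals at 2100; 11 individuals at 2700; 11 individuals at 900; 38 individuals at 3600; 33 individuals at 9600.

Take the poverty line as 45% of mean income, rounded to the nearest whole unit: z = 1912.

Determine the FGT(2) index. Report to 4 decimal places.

0.0196

Below the line: 11×900 (q = 11 of N = 157).
Shortfall ratios: (1912−900)/1912 = 0.5293 (×11).
Squared: 0.2801 (×11).
Sum = 3.081612; P₂ = 3.081612 / 157 = 0.0196.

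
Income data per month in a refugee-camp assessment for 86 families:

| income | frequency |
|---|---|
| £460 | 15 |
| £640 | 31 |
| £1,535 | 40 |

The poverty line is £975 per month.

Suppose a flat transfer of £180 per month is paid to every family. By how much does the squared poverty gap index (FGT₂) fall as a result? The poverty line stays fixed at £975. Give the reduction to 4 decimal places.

Before: below the line — 15×£460, 31×£640; squared poverty gap index (FGT₂) = 0.091217.
After the £180 transfer: below the line — 15×£640, 31×£820; squared poverty gap index (FGT₂) = 0.029701.
Reduction = 0.091217 − 0.029701 = 0.0615.

0.0615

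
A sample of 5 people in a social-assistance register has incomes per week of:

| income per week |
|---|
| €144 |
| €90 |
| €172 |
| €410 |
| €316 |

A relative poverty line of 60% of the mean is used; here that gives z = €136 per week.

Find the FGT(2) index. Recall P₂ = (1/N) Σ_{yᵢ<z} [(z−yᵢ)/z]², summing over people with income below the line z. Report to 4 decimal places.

0.0229

Poor units: €90 (q = 1 of N = 5).
Relative gaps: (136−90)/136 = 0.3382.
Squared: 0.1144.
Sum = 0.114403; P₂ = 0.114403 / 5 = 0.0229.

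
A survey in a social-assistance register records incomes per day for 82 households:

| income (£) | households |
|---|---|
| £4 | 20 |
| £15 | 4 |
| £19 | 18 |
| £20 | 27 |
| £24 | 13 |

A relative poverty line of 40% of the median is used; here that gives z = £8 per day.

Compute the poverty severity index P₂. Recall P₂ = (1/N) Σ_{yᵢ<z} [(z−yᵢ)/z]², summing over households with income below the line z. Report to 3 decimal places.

Poor units: 20×£4 (q = 20 of N = 82).
Relative gaps: (8−4)/8 = 0.5000 (×20).
Squared: 0.2500 (×20).
Sum = 5.000000; P₂ = 5.000000 / 82 = 0.061.

0.061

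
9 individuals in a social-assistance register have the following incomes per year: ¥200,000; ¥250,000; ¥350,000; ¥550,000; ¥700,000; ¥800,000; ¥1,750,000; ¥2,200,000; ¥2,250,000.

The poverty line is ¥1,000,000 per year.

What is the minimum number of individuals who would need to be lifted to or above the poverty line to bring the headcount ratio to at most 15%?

5

6 of the 9 individuals are poor, so H = 6/9 = 0.667.
A headcount ratio of at most 15% allows at most ⌊0.15 × 9⌋ = 1 poor individuals.
So at least 6 − 1 = 5 must be lifted.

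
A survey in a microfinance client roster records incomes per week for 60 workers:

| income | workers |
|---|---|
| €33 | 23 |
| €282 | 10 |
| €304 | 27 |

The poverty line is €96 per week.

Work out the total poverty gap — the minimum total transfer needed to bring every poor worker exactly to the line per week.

€1,449

Incomes under z: 23×€33 (q = 23 of N = 60).
Individual gaps: 23×(96−33) = 1449.
Aggregate gap = €1,449.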